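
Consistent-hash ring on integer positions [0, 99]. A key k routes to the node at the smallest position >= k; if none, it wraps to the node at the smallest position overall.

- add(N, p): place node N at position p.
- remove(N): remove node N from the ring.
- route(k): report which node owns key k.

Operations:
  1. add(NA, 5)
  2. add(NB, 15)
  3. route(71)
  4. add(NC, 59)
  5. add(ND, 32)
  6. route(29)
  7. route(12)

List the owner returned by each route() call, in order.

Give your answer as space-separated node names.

Answer: NA ND NB

Derivation:
Op 1: add NA@5 -> ring=[5:NA]
Op 2: add NB@15 -> ring=[5:NA,15:NB]
Op 3: route key 71: none >= 71, wrap to smallest pos 5 -> NA
Op 4: add NC@59 -> ring=[5:NA,15:NB,59:NC]
Op 5: add ND@32 -> ring=[5:NA,15:NB,32:ND,59:NC]
Op 6: route key 29: smallest pos >= 29 is 32 -> ND
Op 7: route key 12: smallest pos >= 12 is 15 -> NB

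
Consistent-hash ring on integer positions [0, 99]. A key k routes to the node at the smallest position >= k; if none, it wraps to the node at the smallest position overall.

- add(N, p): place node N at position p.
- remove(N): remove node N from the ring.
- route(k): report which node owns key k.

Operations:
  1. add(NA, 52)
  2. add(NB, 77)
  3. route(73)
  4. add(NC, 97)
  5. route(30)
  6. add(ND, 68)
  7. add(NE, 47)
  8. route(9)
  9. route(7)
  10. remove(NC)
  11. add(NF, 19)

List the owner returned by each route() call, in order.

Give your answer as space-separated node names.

Op 1: add NA@52 -> ring=[52:NA]
Op 2: add NB@77 -> ring=[52:NA,77:NB]
Op 3: route key 73: smallest pos >= 73 is 77 -> NB
Op 4: add NC@97 -> ring=[52:NA,77:NB,97:NC]
Op 5: route key 30: smallest pos >= 30 is 52 -> NA
Op 6: add ND@68 -> ring=[52:NA,68:ND,77:NB,97:NC]
Op 7: add NE@47 -> ring=[47:NE,52:NA,68:ND,77:NB,97:NC]
Op 8: route key 9: smallest pos >= 9 is 47 -> NE
Op 9: route key 7: smallest pos >= 7 is 47 -> NE
Op 10: remove NC -> ring=[47:NE,52:NA,68:ND,77:NB]
Op 11: add NF@19 -> ring=[19:NF,47:NE,52:NA,68:ND,77:NB]

Answer: NB NA NE NE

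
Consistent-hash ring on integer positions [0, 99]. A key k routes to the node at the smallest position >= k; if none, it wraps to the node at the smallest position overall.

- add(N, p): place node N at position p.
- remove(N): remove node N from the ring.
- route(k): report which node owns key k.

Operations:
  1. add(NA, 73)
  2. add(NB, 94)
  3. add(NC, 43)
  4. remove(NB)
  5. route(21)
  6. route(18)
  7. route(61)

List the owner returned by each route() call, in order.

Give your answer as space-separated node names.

Op 1: add NA@73 -> ring=[73:NA]
Op 2: add NB@94 -> ring=[73:NA,94:NB]
Op 3: add NC@43 -> ring=[43:NC,73:NA,94:NB]
Op 4: remove NB -> ring=[43:NC,73:NA]
Op 5: route key 21: smallest pos >= 21 is 43 -> NC
Op 6: route key 18: smallest pos >= 18 is 43 -> NC
Op 7: route key 61: smallest pos >= 61 is 73 -> NA

Answer: NC NC NA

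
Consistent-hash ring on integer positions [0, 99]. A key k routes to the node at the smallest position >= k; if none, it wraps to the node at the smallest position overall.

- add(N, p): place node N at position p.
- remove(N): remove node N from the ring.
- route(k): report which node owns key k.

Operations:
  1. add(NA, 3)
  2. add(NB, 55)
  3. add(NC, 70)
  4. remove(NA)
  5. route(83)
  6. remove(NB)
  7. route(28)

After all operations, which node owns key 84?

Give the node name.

Op 1: add NA@3 -> ring=[3:NA]
Op 2: add NB@55 -> ring=[3:NA,55:NB]
Op 3: add NC@70 -> ring=[3:NA,55:NB,70:NC]
Op 4: remove NA -> ring=[55:NB,70:NC]
Op 5: route key 83: none >= 83, wrap to smallest pos 55 -> NB
Op 6: remove NB -> ring=[70:NC]
Op 7: route key 28: smallest pos >= 28 is 70 -> NC
Final route key 84: none >= 84, wrap to smallest pos 70 -> NC

Answer: NC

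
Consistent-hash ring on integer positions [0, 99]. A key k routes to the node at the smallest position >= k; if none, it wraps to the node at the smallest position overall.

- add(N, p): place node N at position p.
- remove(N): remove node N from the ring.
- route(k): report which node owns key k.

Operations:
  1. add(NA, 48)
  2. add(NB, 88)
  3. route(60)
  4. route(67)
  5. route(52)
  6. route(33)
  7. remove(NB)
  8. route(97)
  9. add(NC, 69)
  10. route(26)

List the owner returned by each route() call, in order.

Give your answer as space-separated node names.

Answer: NB NB NB NA NA NA

Derivation:
Op 1: add NA@48 -> ring=[48:NA]
Op 2: add NB@88 -> ring=[48:NA,88:NB]
Op 3: route key 60: smallest pos >= 60 is 88 -> NB
Op 4: route key 67: smallest pos >= 67 is 88 -> NB
Op 5: route key 52: smallest pos >= 52 is 88 -> NB
Op 6: route key 33: smallest pos >= 33 is 48 -> NA
Op 7: remove NB -> ring=[48:NA]
Op 8: route key 97: none >= 97, wrap to smallest pos 48 -> NA
Op 9: add NC@69 -> ring=[48:NA,69:NC]
Op 10: route key 26: smallest pos >= 26 is 48 -> NA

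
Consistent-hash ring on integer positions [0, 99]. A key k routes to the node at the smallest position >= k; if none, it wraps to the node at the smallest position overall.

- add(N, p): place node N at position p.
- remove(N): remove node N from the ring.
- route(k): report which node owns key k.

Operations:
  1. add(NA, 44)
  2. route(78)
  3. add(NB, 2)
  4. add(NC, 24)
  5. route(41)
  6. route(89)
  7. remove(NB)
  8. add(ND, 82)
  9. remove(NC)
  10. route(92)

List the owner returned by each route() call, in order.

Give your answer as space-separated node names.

Op 1: add NA@44 -> ring=[44:NA]
Op 2: route key 78: none >= 78, wrap to smallest pos 44 -> NA
Op 3: add NB@2 -> ring=[2:NB,44:NA]
Op 4: add NC@24 -> ring=[2:NB,24:NC,44:NA]
Op 5: route key 41: smallest pos >= 41 is 44 -> NA
Op 6: route key 89: none >= 89, wrap to smallest pos 2 -> NB
Op 7: remove NB -> ring=[24:NC,44:NA]
Op 8: add ND@82 -> ring=[24:NC,44:NA,82:ND]
Op 9: remove NC -> ring=[44:NA,82:ND]
Op 10: route key 92: none >= 92, wrap to smallest pos 44 -> NA

Answer: NA NA NB NA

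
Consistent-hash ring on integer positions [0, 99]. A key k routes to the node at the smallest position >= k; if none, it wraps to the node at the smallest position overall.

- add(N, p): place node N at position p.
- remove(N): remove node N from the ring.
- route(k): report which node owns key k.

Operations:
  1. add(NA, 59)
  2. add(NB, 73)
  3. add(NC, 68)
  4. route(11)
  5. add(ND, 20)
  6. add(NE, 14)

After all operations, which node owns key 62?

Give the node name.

Answer: NC

Derivation:
Op 1: add NA@59 -> ring=[59:NA]
Op 2: add NB@73 -> ring=[59:NA,73:NB]
Op 3: add NC@68 -> ring=[59:NA,68:NC,73:NB]
Op 4: route key 11: smallest pos >= 11 is 59 -> NA
Op 5: add ND@20 -> ring=[20:ND,59:NA,68:NC,73:NB]
Op 6: add NE@14 -> ring=[14:NE,20:ND,59:NA,68:NC,73:NB]
Final route key 62: smallest pos >= 62 is 68 -> NC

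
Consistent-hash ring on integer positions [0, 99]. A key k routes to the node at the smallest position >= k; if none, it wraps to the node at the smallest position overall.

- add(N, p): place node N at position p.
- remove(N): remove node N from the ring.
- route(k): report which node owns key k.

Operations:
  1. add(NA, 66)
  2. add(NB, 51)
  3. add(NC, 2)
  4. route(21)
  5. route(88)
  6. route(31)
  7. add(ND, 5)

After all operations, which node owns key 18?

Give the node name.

Op 1: add NA@66 -> ring=[66:NA]
Op 2: add NB@51 -> ring=[51:NB,66:NA]
Op 3: add NC@2 -> ring=[2:NC,51:NB,66:NA]
Op 4: route key 21: smallest pos >= 21 is 51 -> NB
Op 5: route key 88: none >= 88, wrap to smallest pos 2 -> NC
Op 6: route key 31: smallest pos >= 31 is 51 -> NB
Op 7: add ND@5 -> ring=[2:NC,5:ND,51:NB,66:NA]
Final route key 18: smallest pos >= 18 is 51 -> NB

Answer: NB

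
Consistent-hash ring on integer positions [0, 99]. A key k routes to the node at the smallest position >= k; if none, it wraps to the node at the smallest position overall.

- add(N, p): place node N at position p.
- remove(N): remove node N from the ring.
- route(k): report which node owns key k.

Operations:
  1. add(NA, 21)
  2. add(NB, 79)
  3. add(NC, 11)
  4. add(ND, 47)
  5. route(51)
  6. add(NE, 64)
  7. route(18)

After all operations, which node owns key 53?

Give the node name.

Op 1: add NA@21 -> ring=[21:NA]
Op 2: add NB@79 -> ring=[21:NA,79:NB]
Op 3: add NC@11 -> ring=[11:NC,21:NA,79:NB]
Op 4: add ND@47 -> ring=[11:NC,21:NA,47:ND,79:NB]
Op 5: route key 51: smallest pos >= 51 is 79 -> NB
Op 6: add NE@64 -> ring=[11:NC,21:NA,47:ND,64:NE,79:NB]
Op 7: route key 18: smallest pos >= 18 is 21 -> NA
Final route key 53: smallest pos >= 53 is 64 -> NE

Answer: NE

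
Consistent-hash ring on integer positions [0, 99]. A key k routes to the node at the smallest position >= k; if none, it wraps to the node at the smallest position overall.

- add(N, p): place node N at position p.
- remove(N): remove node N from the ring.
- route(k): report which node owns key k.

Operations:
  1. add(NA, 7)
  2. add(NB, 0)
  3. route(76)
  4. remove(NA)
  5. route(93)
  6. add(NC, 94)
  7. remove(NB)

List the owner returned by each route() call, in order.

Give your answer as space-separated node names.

Op 1: add NA@7 -> ring=[7:NA]
Op 2: add NB@0 -> ring=[0:NB,7:NA]
Op 3: route key 76: none >= 76, wrap to smallest pos 0 -> NB
Op 4: remove NA -> ring=[0:NB]
Op 5: route key 93: none >= 93, wrap to smallest pos 0 -> NB
Op 6: add NC@94 -> ring=[0:NB,94:NC]
Op 7: remove NB -> ring=[94:NC]

Answer: NB NB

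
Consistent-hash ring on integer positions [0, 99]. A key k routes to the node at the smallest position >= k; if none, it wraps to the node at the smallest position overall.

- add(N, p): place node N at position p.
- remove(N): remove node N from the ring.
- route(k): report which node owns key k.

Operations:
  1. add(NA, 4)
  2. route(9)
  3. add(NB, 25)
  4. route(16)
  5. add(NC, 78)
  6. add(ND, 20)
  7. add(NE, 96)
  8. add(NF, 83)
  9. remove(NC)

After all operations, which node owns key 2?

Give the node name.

Answer: NA

Derivation:
Op 1: add NA@4 -> ring=[4:NA]
Op 2: route key 9: none >= 9, wrap to smallest pos 4 -> NA
Op 3: add NB@25 -> ring=[4:NA,25:NB]
Op 4: route key 16: smallest pos >= 16 is 25 -> NB
Op 5: add NC@78 -> ring=[4:NA,25:NB,78:NC]
Op 6: add ND@20 -> ring=[4:NA,20:ND,25:NB,78:NC]
Op 7: add NE@96 -> ring=[4:NA,20:ND,25:NB,78:NC,96:NE]
Op 8: add NF@83 -> ring=[4:NA,20:ND,25:NB,78:NC,83:NF,96:NE]
Op 9: remove NC -> ring=[4:NA,20:ND,25:NB,83:NF,96:NE]
Final route key 2: smallest pos >= 2 is 4 -> NA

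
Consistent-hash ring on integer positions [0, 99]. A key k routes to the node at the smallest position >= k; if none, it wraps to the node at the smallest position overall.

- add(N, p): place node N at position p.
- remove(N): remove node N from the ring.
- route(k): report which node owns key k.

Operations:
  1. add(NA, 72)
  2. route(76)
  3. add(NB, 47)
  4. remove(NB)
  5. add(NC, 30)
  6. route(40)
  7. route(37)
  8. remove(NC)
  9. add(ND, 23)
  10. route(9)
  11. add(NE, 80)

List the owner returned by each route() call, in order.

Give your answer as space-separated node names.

Op 1: add NA@72 -> ring=[72:NA]
Op 2: route key 76: none >= 76, wrap to smallest pos 72 -> NA
Op 3: add NB@47 -> ring=[47:NB,72:NA]
Op 4: remove NB -> ring=[72:NA]
Op 5: add NC@30 -> ring=[30:NC,72:NA]
Op 6: route key 40: smallest pos >= 40 is 72 -> NA
Op 7: route key 37: smallest pos >= 37 is 72 -> NA
Op 8: remove NC -> ring=[72:NA]
Op 9: add ND@23 -> ring=[23:ND,72:NA]
Op 10: route key 9: smallest pos >= 9 is 23 -> ND
Op 11: add NE@80 -> ring=[23:ND,72:NA,80:NE]

Answer: NA NA NA ND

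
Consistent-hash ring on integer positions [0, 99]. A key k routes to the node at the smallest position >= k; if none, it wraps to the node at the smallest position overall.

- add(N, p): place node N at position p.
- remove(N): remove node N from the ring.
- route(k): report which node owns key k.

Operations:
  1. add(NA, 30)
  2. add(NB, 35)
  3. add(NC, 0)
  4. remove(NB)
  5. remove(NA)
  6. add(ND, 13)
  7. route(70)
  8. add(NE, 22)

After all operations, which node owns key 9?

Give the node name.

Answer: ND

Derivation:
Op 1: add NA@30 -> ring=[30:NA]
Op 2: add NB@35 -> ring=[30:NA,35:NB]
Op 3: add NC@0 -> ring=[0:NC,30:NA,35:NB]
Op 4: remove NB -> ring=[0:NC,30:NA]
Op 5: remove NA -> ring=[0:NC]
Op 6: add ND@13 -> ring=[0:NC,13:ND]
Op 7: route key 70: none >= 70, wrap to smallest pos 0 -> NC
Op 8: add NE@22 -> ring=[0:NC,13:ND,22:NE]
Final route key 9: smallest pos >= 9 is 13 -> ND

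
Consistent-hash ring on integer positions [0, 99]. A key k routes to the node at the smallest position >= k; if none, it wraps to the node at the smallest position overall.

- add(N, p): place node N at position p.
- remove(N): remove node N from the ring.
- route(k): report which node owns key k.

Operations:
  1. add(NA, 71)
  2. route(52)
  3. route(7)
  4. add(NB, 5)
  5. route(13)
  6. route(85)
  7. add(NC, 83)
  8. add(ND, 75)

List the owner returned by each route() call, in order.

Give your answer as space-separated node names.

Op 1: add NA@71 -> ring=[71:NA]
Op 2: route key 52: smallest pos >= 52 is 71 -> NA
Op 3: route key 7: smallest pos >= 7 is 71 -> NA
Op 4: add NB@5 -> ring=[5:NB,71:NA]
Op 5: route key 13: smallest pos >= 13 is 71 -> NA
Op 6: route key 85: none >= 85, wrap to smallest pos 5 -> NB
Op 7: add NC@83 -> ring=[5:NB,71:NA,83:NC]
Op 8: add ND@75 -> ring=[5:NB,71:NA,75:ND,83:NC]

Answer: NA NA NA NB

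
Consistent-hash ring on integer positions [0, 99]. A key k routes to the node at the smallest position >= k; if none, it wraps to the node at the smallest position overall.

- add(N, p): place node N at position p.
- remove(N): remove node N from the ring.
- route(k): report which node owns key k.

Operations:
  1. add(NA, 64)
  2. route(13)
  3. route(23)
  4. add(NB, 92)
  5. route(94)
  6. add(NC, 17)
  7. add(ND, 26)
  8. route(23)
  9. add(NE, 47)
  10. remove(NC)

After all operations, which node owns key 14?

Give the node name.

Answer: ND

Derivation:
Op 1: add NA@64 -> ring=[64:NA]
Op 2: route key 13: smallest pos >= 13 is 64 -> NA
Op 3: route key 23: smallest pos >= 23 is 64 -> NA
Op 4: add NB@92 -> ring=[64:NA,92:NB]
Op 5: route key 94: none >= 94, wrap to smallest pos 64 -> NA
Op 6: add NC@17 -> ring=[17:NC,64:NA,92:NB]
Op 7: add ND@26 -> ring=[17:NC,26:ND,64:NA,92:NB]
Op 8: route key 23: smallest pos >= 23 is 26 -> ND
Op 9: add NE@47 -> ring=[17:NC,26:ND,47:NE,64:NA,92:NB]
Op 10: remove NC -> ring=[26:ND,47:NE,64:NA,92:NB]
Final route key 14: smallest pos >= 14 is 26 -> ND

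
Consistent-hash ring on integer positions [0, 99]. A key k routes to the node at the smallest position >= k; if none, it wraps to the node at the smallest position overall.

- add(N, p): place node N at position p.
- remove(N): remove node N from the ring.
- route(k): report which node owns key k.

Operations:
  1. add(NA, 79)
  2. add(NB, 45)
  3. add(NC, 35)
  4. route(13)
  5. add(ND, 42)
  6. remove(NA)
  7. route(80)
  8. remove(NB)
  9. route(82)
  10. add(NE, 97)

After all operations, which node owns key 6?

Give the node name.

Op 1: add NA@79 -> ring=[79:NA]
Op 2: add NB@45 -> ring=[45:NB,79:NA]
Op 3: add NC@35 -> ring=[35:NC,45:NB,79:NA]
Op 4: route key 13: smallest pos >= 13 is 35 -> NC
Op 5: add ND@42 -> ring=[35:NC,42:ND,45:NB,79:NA]
Op 6: remove NA -> ring=[35:NC,42:ND,45:NB]
Op 7: route key 80: none >= 80, wrap to smallest pos 35 -> NC
Op 8: remove NB -> ring=[35:NC,42:ND]
Op 9: route key 82: none >= 82, wrap to smallest pos 35 -> NC
Op 10: add NE@97 -> ring=[35:NC,42:ND,97:NE]
Final route key 6: smallest pos >= 6 is 35 -> NC

Answer: NC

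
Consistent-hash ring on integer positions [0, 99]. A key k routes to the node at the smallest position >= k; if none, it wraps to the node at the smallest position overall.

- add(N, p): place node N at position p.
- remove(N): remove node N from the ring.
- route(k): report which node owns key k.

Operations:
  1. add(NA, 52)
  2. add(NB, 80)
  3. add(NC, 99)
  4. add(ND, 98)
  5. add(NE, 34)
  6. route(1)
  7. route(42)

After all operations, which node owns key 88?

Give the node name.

Op 1: add NA@52 -> ring=[52:NA]
Op 2: add NB@80 -> ring=[52:NA,80:NB]
Op 3: add NC@99 -> ring=[52:NA,80:NB,99:NC]
Op 4: add ND@98 -> ring=[52:NA,80:NB,98:ND,99:NC]
Op 5: add NE@34 -> ring=[34:NE,52:NA,80:NB,98:ND,99:NC]
Op 6: route key 1: smallest pos >= 1 is 34 -> NE
Op 7: route key 42: smallest pos >= 42 is 52 -> NA
Final route key 88: smallest pos >= 88 is 98 -> ND

Answer: ND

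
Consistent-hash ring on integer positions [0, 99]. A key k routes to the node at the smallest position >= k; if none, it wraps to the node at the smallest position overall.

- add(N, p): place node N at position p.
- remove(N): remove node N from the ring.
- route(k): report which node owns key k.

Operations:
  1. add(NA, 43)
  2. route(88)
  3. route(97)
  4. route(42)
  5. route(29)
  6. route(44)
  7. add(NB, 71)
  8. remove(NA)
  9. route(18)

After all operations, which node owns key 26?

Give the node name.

Answer: NB

Derivation:
Op 1: add NA@43 -> ring=[43:NA]
Op 2: route key 88: none >= 88, wrap to smallest pos 43 -> NA
Op 3: route key 97: none >= 97, wrap to smallest pos 43 -> NA
Op 4: route key 42: smallest pos >= 42 is 43 -> NA
Op 5: route key 29: smallest pos >= 29 is 43 -> NA
Op 6: route key 44: none >= 44, wrap to smallest pos 43 -> NA
Op 7: add NB@71 -> ring=[43:NA,71:NB]
Op 8: remove NA -> ring=[71:NB]
Op 9: route key 18: smallest pos >= 18 is 71 -> NB
Final route key 26: smallest pos >= 26 is 71 -> NB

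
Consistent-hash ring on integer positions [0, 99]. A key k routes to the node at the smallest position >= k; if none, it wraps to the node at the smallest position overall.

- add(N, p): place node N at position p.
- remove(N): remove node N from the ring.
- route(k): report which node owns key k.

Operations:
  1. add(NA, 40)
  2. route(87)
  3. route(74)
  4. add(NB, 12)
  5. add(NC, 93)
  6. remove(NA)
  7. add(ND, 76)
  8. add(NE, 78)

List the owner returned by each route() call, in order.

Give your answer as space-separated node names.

Op 1: add NA@40 -> ring=[40:NA]
Op 2: route key 87: none >= 87, wrap to smallest pos 40 -> NA
Op 3: route key 74: none >= 74, wrap to smallest pos 40 -> NA
Op 4: add NB@12 -> ring=[12:NB,40:NA]
Op 5: add NC@93 -> ring=[12:NB,40:NA,93:NC]
Op 6: remove NA -> ring=[12:NB,93:NC]
Op 7: add ND@76 -> ring=[12:NB,76:ND,93:NC]
Op 8: add NE@78 -> ring=[12:NB,76:ND,78:NE,93:NC]

Answer: NA NA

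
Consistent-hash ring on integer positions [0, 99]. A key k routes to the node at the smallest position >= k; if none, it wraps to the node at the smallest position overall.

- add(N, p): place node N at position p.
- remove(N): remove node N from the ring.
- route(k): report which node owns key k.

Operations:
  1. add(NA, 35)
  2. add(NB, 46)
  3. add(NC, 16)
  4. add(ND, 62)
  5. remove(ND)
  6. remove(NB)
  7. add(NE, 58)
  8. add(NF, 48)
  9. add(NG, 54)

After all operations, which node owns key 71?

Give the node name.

Answer: NC

Derivation:
Op 1: add NA@35 -> ring=[35:NA]
Op 2: add NB@46 -> ring=[35:NA,46:NB]
Op 3: add NC@16 -> ring=[16:NC,35:NA,46:NB]
Op 4: add ND@62 -> ring=[16:NC,35:NA,46:NB,62:ND]
Op 5: remove ND -> ring=[16:NC,35:NA,46:NB]
Op 6: remove NB -> ring=[16:NC,35:NA]
Op 7: add NE@58 -> ring=[16:NC,35:NA,58:NE]
Op 8: add NF@48 -> ring=[16:NC,35:NA,48:NF,58:NE]
Op 9: add NG@54 -> ring=[16:NC,35:NA,48:NF,54:NG,58:NE]
Final route key 71: none >= 71, wrap to smallest pos 16 -> NC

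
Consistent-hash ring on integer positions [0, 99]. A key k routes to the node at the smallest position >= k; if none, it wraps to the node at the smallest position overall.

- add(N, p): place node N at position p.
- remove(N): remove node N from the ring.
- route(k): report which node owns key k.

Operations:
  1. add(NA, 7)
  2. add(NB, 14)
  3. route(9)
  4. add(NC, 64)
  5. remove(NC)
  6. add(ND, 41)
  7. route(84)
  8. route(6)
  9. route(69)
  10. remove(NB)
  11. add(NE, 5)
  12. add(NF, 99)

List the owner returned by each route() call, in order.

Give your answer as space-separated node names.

Op 1: add NA@7 -> ring=[7:NA]
Op 2: add NB@14 -> ring=[7:NA,14:NB]
Op 3: route key 9: smallest pos >= 9 is 14 -> NB
Op 4: add NC@64 -> ring=[7:NA,14:NB,64:NC]
Op 5: remove NC -> ring=[7:NA,14:NB]
Op 6: add ND@41 -> ring=[7:NA,14:NB,41:ND]
Op 7: route key 84: none >= 84, wrap to smallest pos 7 -> NA
Op 8: route key 6: smallest pos >= 6 is 7 -> NA
Op 9: route key 69: none >= 69, wrap to smallest pos 7 -> NA
Op 10: remove NB -> ring=[7:NA,41:ND]
Op 11: add NE@5 -> ring=[5:NE,7:NA,41:ND]
Op 12: add NF@99 -> ring=[5:NE,7:NA,41:ND,99:NF]

Answer: NB NA NA NA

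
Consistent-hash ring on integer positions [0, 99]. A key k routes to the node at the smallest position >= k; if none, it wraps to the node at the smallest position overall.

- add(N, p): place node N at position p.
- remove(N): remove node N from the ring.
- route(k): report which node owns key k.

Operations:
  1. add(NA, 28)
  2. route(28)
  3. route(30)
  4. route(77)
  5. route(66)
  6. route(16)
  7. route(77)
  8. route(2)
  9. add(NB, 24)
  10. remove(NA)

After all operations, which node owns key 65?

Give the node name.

Op 1: add NA@28 -> ring=[28:NA]
Op 2: route key 28: smallest pos >= 28 is 28 -> NA
Op 3: route key 30: none >= 30, wrap to smallest pos 28 -> NA
Op 4: route key 77: none >= 77, wrap to smallest pos 28 -> NA
Op 5: route key 66: none >= 66, wrap to smallest pos 28 -> NA
Op 6: route key 16: smallest pos >= 16 is 28 -> NA
Op 7: route key 77: none >= 77, wrap to smallest pos 28 -> NA
Op 8: route key 2: smallest pos >= 2 is 28 -> NA
Op 9: add NB@24 -> ring=[24:NB,28:NA]
Op 10: remove NA -> ring=[24:NB]
Final route key 65: none >= 65, wrap to smallest pos 24 -> NB

Answer: NB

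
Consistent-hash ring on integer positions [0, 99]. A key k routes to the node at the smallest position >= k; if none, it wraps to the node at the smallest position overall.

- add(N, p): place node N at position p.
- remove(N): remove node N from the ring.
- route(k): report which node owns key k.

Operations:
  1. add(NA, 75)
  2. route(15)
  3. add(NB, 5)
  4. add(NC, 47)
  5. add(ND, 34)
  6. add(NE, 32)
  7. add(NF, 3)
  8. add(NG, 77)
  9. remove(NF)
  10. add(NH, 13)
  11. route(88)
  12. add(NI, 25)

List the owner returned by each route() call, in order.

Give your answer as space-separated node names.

Answer: NA NB

Derivation:
Op 1: add NA@75 -> ring=[75:NA]
Op 2: route key 15: smallest pos >= 15 is 75 -> NA
Op 3: add NB@5 -> ring=[5:NB,75:NA]
Op 4: add NC@47 -> ring=[5:NB,47:NC,75:NA]
Op 5: add ND@34 -> ring=[5:NB,34:ND,47:NC,75:NA]
Op 6: add NE@32 -> ring=[5:NB,32:NE,34:ND,47:NC,75:NA]
Op 7: add NF@3 -> ring=[3:NF,5:NB,32:NE,34:ND,47:NC,75:NA]
Op 8: add NG@77 -> ring=[3:NF,5:NB,32:NE,34:ND,47:NC,75:NA,77:NG]
Op 9: remove NF -> ring=[5:NB,32:NE,34:ND,47:NC,75:NA,77:NG]
Op 10: add NH@13 -> ring=[5:NB,13:NH,32:NE,34:ND,47:NC,75:NA,77:NG]
Op 11: route key 88: none >= 88, wrap to smallest pos 5 -> NB
Op 12: add NI@25 -> ring=[5:NB,13:NH,25:NI,32:NE,34:ND,47:NC,75:NA,77:NG]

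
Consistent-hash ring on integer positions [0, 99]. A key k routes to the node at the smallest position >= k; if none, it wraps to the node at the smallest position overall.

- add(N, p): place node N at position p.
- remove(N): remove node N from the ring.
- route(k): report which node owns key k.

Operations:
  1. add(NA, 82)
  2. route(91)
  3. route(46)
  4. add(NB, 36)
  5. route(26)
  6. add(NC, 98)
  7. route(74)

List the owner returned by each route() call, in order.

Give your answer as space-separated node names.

Answer: NA NA NB NA

Derivation:
Op 1: add NA@82 -> ring=[82:NA]
Op 2: route key 91: none >= 91, wrap to smallest pos 82 -> NA
Op 3: route key 46: smallest pos >= 46 is 82 -> NA
Op 4: add NB@36 -> ring=[36:NB,82:NA]
Op 5: route key 26: smallest pos >= 26 is 36 -> NB
Op 6: add NC@98 -> ring=[36:NB,82:NA,98:NC]
Op 7: route key 74: smallest pos >= 74 is 82 -> NA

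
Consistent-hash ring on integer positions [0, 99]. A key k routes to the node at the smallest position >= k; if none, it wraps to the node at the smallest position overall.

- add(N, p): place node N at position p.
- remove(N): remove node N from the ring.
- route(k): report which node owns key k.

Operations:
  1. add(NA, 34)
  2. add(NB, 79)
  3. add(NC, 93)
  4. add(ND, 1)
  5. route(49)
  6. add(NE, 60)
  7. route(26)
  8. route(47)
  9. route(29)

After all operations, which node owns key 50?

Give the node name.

Op 1: add NA@34 -> ring=[34:NA]
Op 2: add NB@79 -> ring=[34:NA,79:NB]
Op 3: add NC@93 -> ring=[34:NA,79:NB,93:NC]
Op 4: add ND@1 -> ring=[1:ND,34:NA,79:NB,93:NC]
Op 5: route key 49: smallest pos >= 49 is 79 -> NB
Op 6: add NE@60 -> ring=[1:ND,34:NA,60:NE,79:NB,93:NC]
Op 7: route key 26: smallest pos >= 26 is 34 -> NA
Op 8: route key 47: smallest pos >= 47 is 60 -> NE
Op 9: route key 29: smallest pos >= 29 is 34 -> NA
Final route key 50: smallest pos >= 50 is 60 -> NE

Answer: NE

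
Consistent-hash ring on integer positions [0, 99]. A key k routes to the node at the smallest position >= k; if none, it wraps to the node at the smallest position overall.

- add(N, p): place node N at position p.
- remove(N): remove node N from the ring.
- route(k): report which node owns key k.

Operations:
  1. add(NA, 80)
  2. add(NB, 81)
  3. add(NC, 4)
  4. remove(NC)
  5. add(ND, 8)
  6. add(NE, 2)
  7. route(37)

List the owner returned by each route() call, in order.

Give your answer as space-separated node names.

Op 1: add NA@80 -> ring=[80:NA]
Op 2: add NB@81 -> ring=[80:NA,81:NB]
Op 3: add NC@4 -> ring=[4:NC,80:NA,81:NB]
Op 4: remove NC -> ring=[80:NA,81:NB]
Op 5: add ND@8 -> ring=[8:ND,80:NA,81:NB]
Op 6: add NE@2 -> ring=[2:NE,8:ND,80:NA,81:NB]
Op 7: route key 37: smallest pos >= 37 is 80 -> NA

Answer: NA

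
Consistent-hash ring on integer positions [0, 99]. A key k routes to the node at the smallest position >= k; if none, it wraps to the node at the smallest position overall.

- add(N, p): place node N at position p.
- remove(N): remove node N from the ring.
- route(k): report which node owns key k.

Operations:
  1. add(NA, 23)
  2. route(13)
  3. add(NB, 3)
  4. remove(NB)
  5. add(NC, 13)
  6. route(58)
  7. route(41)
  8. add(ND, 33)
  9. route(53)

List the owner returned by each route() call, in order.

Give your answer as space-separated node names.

Answer: NA NC NC NC

Derivation:
Op 1: add NA@23 -> ring=[23:NA]
Op 2: route key 13: smallest pos >= 13 is 23 -> NA
Op 3: add NB@3 -> ring=[3:NB,23:NA]
Op 4: remove NB -> ring=[23:NA]
Op 5: add NC@13 -> ring=[13:NC,23:NA]
Op 6: route key 58: none >= 58, wrap to smallest pos 13 -> NC
Op 7: route key 41: none >= 41, wrap to smallest pos 13 -> NC
Op 8: add ND@33 -> ring=[13:NC,23:NA,33:ND]
Op 9: route key 53: none >= 53, wrap to smallest pos 13 -> NC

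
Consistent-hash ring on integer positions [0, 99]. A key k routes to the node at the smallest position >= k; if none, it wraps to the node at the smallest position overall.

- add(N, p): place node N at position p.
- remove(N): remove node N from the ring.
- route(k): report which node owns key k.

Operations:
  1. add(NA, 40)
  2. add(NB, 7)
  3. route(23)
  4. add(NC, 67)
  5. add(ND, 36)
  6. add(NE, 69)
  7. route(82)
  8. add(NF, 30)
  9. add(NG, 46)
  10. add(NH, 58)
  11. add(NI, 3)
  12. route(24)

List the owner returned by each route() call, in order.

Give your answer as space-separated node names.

Answer: NA NB NF

Derivation:
Op 1: add NA@40 -> ring=[40:NA]
Op 2: add NB@7 -> ring=[7:NB,40:NA]
Op 3: route key 23: smallest pos >= 23 is 40 -> NA
Op 4: add NC@67 -> ring=[7:NB,40:NA,67:NC]
Op 5: add ND@36 -> ring=[7:NB,36:ND,40:NA,67:NC]
Op 6: add NE@69 -> ring=[7:NB,36:ND,40:NA,67:NC,69:NE]
Op 7: route key 82: none >= 82, wrap to smallest pos 7 -> NB
Op 8: add NF@30 -> ring=[7:NB,30:NF,36:ND,40:NA,67:NC,69:NE]
Op 9: add NG@46 -> ring=[7:NB,30:NF,36:ND,40:NA,46:NG,67:NC,69:NE]
Op 10: add NH@58 -> ring=[7:NB,30:NF,36:ND,40:NA,46:NG,58:NH,67:NC,69:NE]
Op 11: add NI@3 -> ring=[3:NI,7:NB,30:NF,36:ND,40:NA,46:NG,58:NH,67:NC,69:NE]
Op 12: route key 24: smallest pos >= 24 is 30 -> NF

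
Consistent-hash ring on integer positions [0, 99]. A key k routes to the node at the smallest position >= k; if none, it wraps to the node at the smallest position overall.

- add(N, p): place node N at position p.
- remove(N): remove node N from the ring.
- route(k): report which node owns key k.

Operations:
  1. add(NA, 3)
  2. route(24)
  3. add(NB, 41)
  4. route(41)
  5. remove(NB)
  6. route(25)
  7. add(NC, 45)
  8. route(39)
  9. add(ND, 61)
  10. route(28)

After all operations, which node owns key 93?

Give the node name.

Answer: NA

Derivation:
Op 1: add NA@3 -> ring=[3:NA]
Op 2: route key 24: none >= 24, wrap to smallest pos 3 -> NA
Op 3: add NB@41 -> ring=[3:NA,41:NB]
Op 4: route key 41: smallest pos >= 41 is 41 -> NB
Op 5: remove NB -> ring=[3:NA]
Op 6: route key 25: none >= 25, wrap to smallest pos 3 -> NA
Op 7: add NC@45 -> ring=[3:NA,45:NC]
Op 8: route key 39: smallest pos >= 39 is 45 -> NC
Op 9: add ND@61 -> ring=[3:NA,45:NC,61:ND]
Op 10: route key 28: smallest pos >= 28 is 45 -> NC
Final route key 93: none >= 93, wrap to smallest pos 3 -> NA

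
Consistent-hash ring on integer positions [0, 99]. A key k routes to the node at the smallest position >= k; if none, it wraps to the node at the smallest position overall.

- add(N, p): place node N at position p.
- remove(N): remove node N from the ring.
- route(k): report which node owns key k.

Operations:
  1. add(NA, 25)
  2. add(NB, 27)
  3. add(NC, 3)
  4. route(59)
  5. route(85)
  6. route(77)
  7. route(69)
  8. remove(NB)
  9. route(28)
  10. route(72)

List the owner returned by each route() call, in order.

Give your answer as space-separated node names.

Answer: NC NC NC NC NC NC

Derivation:
Op 1: add NA@25 -> ring=[25:NA]
Op 2: add NB@27 -> ring=[25:NA,27:NB]
Op 3: add NC@3 -> ring=[3:NC,25:NA,27:NB]
Op 4: route key 59: none >= 59, wrap to smallest pos 3 -> NC
Op 5: route key 85: none >= 85, wrap to smallest pos 3 -> NC
Op 6: route key 77: none >= 77, wrap to smallest pos 3 -> NC
Op 7: route key 69: none >= 69, wrap to smallest pos 3 -> NC
Op 8: remove NB -> ring=[3:NC,25:NA]
Op 9: route key 28: none >= 28, wrap to smallest pos 3 -> NC
Op 10: route key 72: none >= 72, wrap to smallest pos 3 -> NC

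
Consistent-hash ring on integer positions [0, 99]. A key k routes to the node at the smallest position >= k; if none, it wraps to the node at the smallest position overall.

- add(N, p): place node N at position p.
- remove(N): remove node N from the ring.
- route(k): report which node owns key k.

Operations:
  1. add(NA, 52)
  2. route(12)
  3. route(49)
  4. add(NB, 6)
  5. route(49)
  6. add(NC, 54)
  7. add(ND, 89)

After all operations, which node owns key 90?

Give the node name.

Answer: NB

Derivation:
Op 1: add NA@52 -> ring=[52:NA]
Op 2: route key 12: smallest pos >= 12 is 52 -> NA
Op 3: route key 49: smallest pos >= 49 is 52 -> NA
Op 4: add NB@6 -> ring=[6:NB,52:NA]
Op 5: route key 49: smallest pos >= 49 is 52 -> NA
Op 6: add NC@54 -> ring=[6:NB,52:NA,54:NC]
Op 7: add ND@89 -> ring=[6:NB,52:NA,54:NC,89:ND]
Final route key 90: none >= 90, wrap to smallest pos 6 -> NB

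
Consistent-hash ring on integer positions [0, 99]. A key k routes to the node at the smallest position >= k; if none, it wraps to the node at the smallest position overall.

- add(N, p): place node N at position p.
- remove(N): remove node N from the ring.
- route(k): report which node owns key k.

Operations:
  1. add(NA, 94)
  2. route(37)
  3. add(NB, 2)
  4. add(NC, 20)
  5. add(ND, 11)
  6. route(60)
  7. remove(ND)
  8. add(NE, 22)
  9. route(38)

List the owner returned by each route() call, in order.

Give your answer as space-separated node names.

Answer: NA NA NA

Derivation:
Op 1: add NA@94 -> ring=[94:NA]
Op 2: route key 37: smallest pos >= 37 is 94 -> NA
Op 3: add NB@2 -> ring=[2:NB,94:NA]
Op 4: add NC@20 -> ring=[2:NB,20:NC,94:NA]
Op 5: add ND@11 -> ring=[2:NB,11:ND,20:NC,94:NA]
Op 6: route key 60: smallest pos >= 60 is 94 -> NA
Op 7: remove ND -> ring=[2:NB,20:NC,94:NA]
Op 8: add NE@22 -> ring=[2:NB,20:NC,22:NE,94:NA]
Op 9: route key 38: smallest pos >= 38 is 94 -> NA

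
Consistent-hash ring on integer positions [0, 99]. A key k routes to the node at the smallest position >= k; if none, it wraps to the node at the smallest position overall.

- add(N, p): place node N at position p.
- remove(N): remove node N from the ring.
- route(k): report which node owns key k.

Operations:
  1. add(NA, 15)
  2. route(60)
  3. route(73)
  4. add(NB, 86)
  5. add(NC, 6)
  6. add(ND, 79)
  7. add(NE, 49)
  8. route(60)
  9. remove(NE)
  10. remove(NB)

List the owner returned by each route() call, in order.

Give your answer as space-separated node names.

Answer: NA NA ND

Derivation:
Op 1: add NA@15 -> ring=[15:NA]
Op 2: route key 60: none >= 60, wrap to smallest pos 15 -> NA
Op 3: route key 73: none >= 73, wrap to smallest pos 15 -> NA
Op 4: add NB@86 -> ring=[15:NA,86:NB]
Op 5: add NC@6 -> ring=[6:NC,15:NA,86:NB]
Op 6: add ND@79 -> ring=[6:NC,15:NA,79:ND,86:NB]
Op 7: add NE@49 -> ring=[6:NC,15:NA,49:NE,79:ND,86:NB]
Op 8: route key 60: smallest pos >= 60 is 79 -> ND
Op 9: remove NE -> ring=[6:NC,15:NA,79:ND,86:NB]
Op 10: remove NB -> ring=[6:NC,15:NA,79:ND]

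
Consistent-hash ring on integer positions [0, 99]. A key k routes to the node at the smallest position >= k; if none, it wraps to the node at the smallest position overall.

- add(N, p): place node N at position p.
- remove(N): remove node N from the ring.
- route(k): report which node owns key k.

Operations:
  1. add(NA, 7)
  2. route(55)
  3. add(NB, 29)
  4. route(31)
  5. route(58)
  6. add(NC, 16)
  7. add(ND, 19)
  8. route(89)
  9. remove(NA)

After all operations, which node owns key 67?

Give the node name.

Answer: NC

Derivation:
Op 1: add NA@7 -> ring=[7:NA]
Op 2: route key 55: none >= 55, wrap to smallest pos 7 -> NA
Op 3: add NB@29 -> ring=[7:NA,29:NB]
Op 4: route key 31: none >= 31, wrap to smallest pos 7 -> NA
Op 5: route key 58: none >= 58, wrap to smallest pos 7 -> NA
Op 6: add NC@16 -> ring=[7:NA,16:NC,29:NB]
Op 7: add ND@19 -> ring=[7:NA,16:NC,19:ND,29:NB]
Op 8: route key 89: none >= 89, wrap to smallest pos 7 -> NA
Op 9: remove NA -> ring=[16:NC,19:ND,29:NB]
Final route key 67: none >= 67, wrap to smallest pos 16 -> NC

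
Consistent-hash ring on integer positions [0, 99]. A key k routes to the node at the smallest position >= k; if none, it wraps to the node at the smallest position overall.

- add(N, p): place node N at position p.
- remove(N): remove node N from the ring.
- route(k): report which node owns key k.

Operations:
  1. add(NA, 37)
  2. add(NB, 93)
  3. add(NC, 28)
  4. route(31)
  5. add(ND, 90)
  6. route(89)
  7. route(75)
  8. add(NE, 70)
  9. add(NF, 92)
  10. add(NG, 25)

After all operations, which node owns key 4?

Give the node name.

Answer: NG

Derivation:
Op 1: add NA@37 -> ring=[37:NA]
Op 2: add NB@93 -> ring=[37:NA,93:NB]
Op 3: add NC@28 -> ring=[28:NC,37:NA,93:NB]
Op 4: route key 31: smallest pos >= 31 is 37 -> NA
Op 5: add ND@90 -> ring=[28:NC,37:NA,90:ND,93:NB]
Op 6: route key 89: smallest pos >= 89 is 90 -> ND
Op 7: route key 75: smallest pos >= 75 is 90 -> ND
Op 8: add NE@70 -> ring=[28:NC,37:NA,70:NE,90:ND,93:NB]
Op 9: add NF@92 -> ring=[28:NC,37:NA,70:NE,90:ND,92:NF,93:NB]
Op 10: add NG@25 -> ring=[25:NG,28:NC,37:NA,70:NE,90:ND,92:NF,93:NB]
Final route key 4: smallest pos >= 4 is 25 -> NG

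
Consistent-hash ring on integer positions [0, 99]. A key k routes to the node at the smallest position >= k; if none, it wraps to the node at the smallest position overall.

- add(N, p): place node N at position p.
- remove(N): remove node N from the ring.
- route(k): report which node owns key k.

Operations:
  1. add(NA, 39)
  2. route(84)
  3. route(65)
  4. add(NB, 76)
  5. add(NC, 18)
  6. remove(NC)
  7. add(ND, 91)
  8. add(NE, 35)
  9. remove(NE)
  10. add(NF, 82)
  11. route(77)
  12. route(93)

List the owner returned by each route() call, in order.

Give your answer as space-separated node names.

Op 1: add NA@39 -> ring=[39:NA]
Op 2: route key 84: none >= 84, wrap to smallest pos 39 -> NA
Op 3: route key 65: none >= 65, wrap to smallest pos 39 -> NA
Op 4: add NB@76 -> ring=[39:NA,76:NB]
Op 5: add NC@18 -> ring=[18:NC,39:NA,76:NB]
Op 6: remove NC -> ring=[39:NA,76:NB]
Op 7: add ND@91 -> ring=[39:NA,76:NB,91:ND]
Op 8: add NE@35 -> ring=[35:NE,39:NA,76:NB,91:ND]
Op 9: remove NE -> ring=[39:NA,76:NB,91:ND]
Op 10: add NF@82 -> ring=[39:NA,76:NB,82:NF,91:ND]
Op 11: route key 77: smallest pos >= 77 is 82 -> NF
Op 12: route key 93: none >= 93, wrap to smallest pos 39 -> NA

Answer: NA NA NF NA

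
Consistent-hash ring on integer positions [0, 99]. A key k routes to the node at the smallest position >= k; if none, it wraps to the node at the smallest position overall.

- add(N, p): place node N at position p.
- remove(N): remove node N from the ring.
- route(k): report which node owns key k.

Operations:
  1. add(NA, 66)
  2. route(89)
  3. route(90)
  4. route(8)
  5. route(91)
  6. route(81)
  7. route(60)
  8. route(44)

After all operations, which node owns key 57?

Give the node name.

Answer: NA

Derivation:
Op 1: add NA@66 -> ring=[66:NA]
Op 2: route key 89: none >= 89, wrap to smallest pos 66 -> NA
Op 3: route key 90: none >= 90, wrap to smallest pos 66 -> NA
Op 4: route key 8: smallest pos >= 8 is 66 -> NA
Op 5: route key 91: none >= 91, wrap to smallest pos 66 -> NA
Op 6: route key 81: none >= 81, wrap to smallest pos 66 -> NA
Op 7: route key 60: smallest pos >= 60 is 66 -> NA
Op 8: route key 44: smallest pos >= 44 is 66 -> NA
Final route key 57: smallest pos >= 57 is 66 -> NA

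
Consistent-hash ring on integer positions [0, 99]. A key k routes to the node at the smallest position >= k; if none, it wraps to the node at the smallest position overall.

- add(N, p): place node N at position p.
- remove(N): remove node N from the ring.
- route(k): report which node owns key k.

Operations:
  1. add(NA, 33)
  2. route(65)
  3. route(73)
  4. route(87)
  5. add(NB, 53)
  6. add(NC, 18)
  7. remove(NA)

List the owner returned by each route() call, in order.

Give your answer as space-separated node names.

Answer: NA NA NA

Derivation:
Op 1: add NA@33 -> ring=[33:NA]
Op 2: route key 65: none >= 65, wrap to smallest pos 33 -> NA
Op 3: route key 73: none >= 73, wrap to smallest pos 33 -> NA
Op 4: route key 87: none >= 87, wrap to smallest pos 33 -> NA
Op 5: add NB@53 -> ring=[33:NA,53:NB]
Op 6: add NC@18 -> ring=[18:NC,33:NA,53:NB]
Op 7: remove NA -> ring=[18:NC,53:NB]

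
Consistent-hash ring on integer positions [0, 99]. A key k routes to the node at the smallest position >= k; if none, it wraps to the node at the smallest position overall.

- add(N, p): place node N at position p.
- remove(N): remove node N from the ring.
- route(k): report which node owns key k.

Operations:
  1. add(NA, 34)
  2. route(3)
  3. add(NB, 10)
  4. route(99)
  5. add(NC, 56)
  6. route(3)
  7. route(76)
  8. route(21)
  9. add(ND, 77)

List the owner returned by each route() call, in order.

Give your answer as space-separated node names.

Op 1: add NA@34 -> ring=[34:NA]
Op 2: route key 3: smallest pos >= 3 is 34 -> NA
Op 3: add NB@10 -> ring=[10:NB,34:NA]
Op 4: route key 99: none >= 99, wrap to smallest pos 10 -> NB
Op 5: add NC@56 -> ring=[10:NB,34:NA,56:NC]
Op 6: route key 3: smallest pos >= 3 is 10 -> NB
Op 7: route key 76: none >= 76, wrap to smallest pos 10 -> NB
Op 8: route key 21: smallest pos >= 21 is 34 -> NA
Op 9: add ND@77 -> ring=[10:NB,34:NA,56:NC,77:ND]

Answer: NA NB NB NB NA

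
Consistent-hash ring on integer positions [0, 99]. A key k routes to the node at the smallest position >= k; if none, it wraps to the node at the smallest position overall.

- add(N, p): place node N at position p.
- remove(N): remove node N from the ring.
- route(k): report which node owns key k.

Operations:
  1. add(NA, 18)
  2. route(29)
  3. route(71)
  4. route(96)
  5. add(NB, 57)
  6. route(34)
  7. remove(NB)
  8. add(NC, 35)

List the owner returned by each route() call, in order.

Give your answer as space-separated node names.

Answer: NA NA NA NB

Derivation:
Op 1: add NA@18 -> ring=[18:NA]
Op 2: route key 29: none >= 29, wrap to smallest pos 18 -> NA
Op 3: route key 71: none >= 71, wrap to smallest pos 18 -> NA
Op 4: route key 96: none >= 96, wrap to smallest pos 18 -> NA
Op 5: add NB@57 -> ring=[18:NA,57:NB]
Op 6: route key 34: smallest pos >= 34 is 57 -> NB
Op 7: remove NB -> ring=[18:NA]
Op 8: add NC@35 -> ring=[18:NA,35:NC]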